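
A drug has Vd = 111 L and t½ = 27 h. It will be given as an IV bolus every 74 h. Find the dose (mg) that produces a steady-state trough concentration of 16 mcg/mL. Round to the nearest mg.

10095 mg

τ/t½ = 74/27 ≈ 2.7407, so f = (1/2)^(74/27) ≈ 0.149608.
Cmin,ss = (D/Vd)·f/(1−f), so D = Cmin,ss·Vd·(1−f)/f.
D = 16 × 111 × (1−f)/f ≈ 16 × 111 × 5.68413 ≈ 10095.01 mg.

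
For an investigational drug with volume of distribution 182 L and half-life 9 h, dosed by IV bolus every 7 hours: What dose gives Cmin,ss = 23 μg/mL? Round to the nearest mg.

τ/t½ = 7/9 ≈ 0.77778, so f = (1/2)^(7/9) ≈ 0.583265.
Cmin,ss = (D/Vd)·f/(1−f), so D = Cmin,ss·Vd·(1−f)/f.
D = 23 × 182 × (1−f)/f ≈ 23 × 182 × 0.71449 ≈ 2990.86 mg.

2991 mg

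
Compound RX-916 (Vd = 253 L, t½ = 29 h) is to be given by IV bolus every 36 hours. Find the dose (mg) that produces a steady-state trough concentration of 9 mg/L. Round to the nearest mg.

3106 mg

τ/t½ = 36/29 ≈ 1.2414, so f = (1/2)^(36/29) ≈ 0.422968.
Cmin,ss = (D/Vd)·f/(1−f), so D = Cmin,ss·Vd·(1−f)/f.
D = 9 × 253 × (1−f)/f ≈ 9 × 253 × 1.36425 ≈ 3106.40 mg.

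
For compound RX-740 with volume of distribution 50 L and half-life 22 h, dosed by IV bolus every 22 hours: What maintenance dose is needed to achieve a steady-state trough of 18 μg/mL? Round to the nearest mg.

τ/t½ = 22/22 ≈ 1, so f = (1/2)^(22/22) ≈ 0.500000.
Cmin,ss = (D/Vd)·f/(1−f), so D = Cmin,ss·Vd·(1−f)/f.
D = 18 × 50 × (1−f)/f ≈ 18 × 50 × 1.00000 ≈ 900.00 mg.

900 mg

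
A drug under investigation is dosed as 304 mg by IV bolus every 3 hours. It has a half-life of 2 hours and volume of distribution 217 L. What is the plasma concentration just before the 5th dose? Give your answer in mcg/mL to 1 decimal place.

f = (1/2)^(τ/t½) = (1/2)^(3/2) ≈ 0.3536.
C₀ = D/Vd = 304/217 ≈ 1.401 mcg/mL.
Before the 5th dose, 4 doses have been given. Superposition: Cmin = C₀·(f + f² + … + f^4).
≈ 1.401 × (0.3536 + 0.1250 + 0.0442 + 0.0156) ≈ 1.401 × 0.5384 ≈ 0.754 mcg/mL.

0.8 mcg/mL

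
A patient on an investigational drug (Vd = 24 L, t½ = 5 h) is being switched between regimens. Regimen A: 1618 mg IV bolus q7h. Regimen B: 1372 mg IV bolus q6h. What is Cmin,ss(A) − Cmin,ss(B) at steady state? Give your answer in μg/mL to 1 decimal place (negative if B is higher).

Regimen A: f = (1/2)^(7/5) ≈ 0.3789; Cmin,ss = (1618/24)·f/(1−f) ≈ 41.127 μg/mL.
Regimen B: f = (1/2)^(6/5) ≈ 0.4353; Cmin,ss = (1372/24)·f/(1−f) ≈ 44.067 μg/mL.
Difference ≈ 41.127 − 44.067 ≈ -2.940 μg/mL.

-2.9 μg/mL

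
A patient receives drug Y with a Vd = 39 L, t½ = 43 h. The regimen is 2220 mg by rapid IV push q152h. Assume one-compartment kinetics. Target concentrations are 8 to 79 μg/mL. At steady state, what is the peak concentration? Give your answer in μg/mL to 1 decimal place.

62.3 μg/mL

τ/t½ = 152/43 ≈ 3.5349, so fraction remaining f = (1/2)^(152/43) ≈ 0.0863.
At steady state, accumulation factor R = 1/(1 − e^(−kτ)) ≈ 1.0945.
Single-dose peak C₀ = D/Vd = 2220/39 ≈ 56.923 μg/mL.
Cmax,ss = C₀/(1 − f) ≈ 56.923/0.9137 ≈ 62.299 μg/mL.
Peak 62.3 μg/mL vs MTC 79 μg/mL: below toxic threshold.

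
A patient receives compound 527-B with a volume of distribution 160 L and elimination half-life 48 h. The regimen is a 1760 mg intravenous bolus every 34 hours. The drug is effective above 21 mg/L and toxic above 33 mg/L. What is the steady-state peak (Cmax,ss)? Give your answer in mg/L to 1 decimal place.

28.4 mg/L

k = ln2/t½ = ln2/48 ≈ 0.014441 h⁻¹; fraction remaining f = e^(−kτ) = e^(−0.014441×34) ≈ 0.6120.
Accumulation ratio R = 1/(1 − f) ≈ 1/0.3880 ≈ 2.5773.
Each bolus raises the concentration by D/Vd = 1760/160 ≈ 11.000 mg/L.
Cmax,ss = C₀/(1 − f) ≈ 11.000/0.3880 ≈ 28.351 mg/L.
Peak 28.4 mg/L vs MTC 33 mg/L: below toxic threshold.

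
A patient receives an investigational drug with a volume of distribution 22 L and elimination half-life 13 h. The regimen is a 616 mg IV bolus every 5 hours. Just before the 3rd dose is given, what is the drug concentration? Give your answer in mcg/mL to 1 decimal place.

37.9 mcg/mL

f = (1/2)^(τ/t½) = (1/2)^(5/13) ≈ 0.7660.
C₀ = D/Vd = 616/22 ≈ 28.000 mcg/mL.
Before the 3rd dose, 2 doses have been given. Superposition: Cmin = C₀·(f + f²).
≈ 28.000 × (0.7660 + 0.5868) ≈ 28.000 × 1.3528 ≈ 37.878 mcg/mL.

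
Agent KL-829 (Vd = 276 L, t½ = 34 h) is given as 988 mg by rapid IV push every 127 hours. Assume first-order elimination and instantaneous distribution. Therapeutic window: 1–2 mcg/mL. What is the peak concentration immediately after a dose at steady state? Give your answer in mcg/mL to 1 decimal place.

3.9 mcg/mL

τ/t½ = 127/34 ≈ 3.7353, so fraction remaining f = (1/2)^(127/34) ≈ 0.0751.
At steady state, accumulation factor R = 1/(1 − e^(−kτ)) ≈ 1.0812.
Each bolus raises the concentration by D/Vd = 988/276 ≈ 3.580 mcg/mL.
Cmax,ss = C₀/(1 − f) ≈ 3.580/0.9249 ≈ 3.871 mcg/mL.
Peak 3.9 mcg/mL vs MTC 2 mcg/mL: exceeds toxic threshold.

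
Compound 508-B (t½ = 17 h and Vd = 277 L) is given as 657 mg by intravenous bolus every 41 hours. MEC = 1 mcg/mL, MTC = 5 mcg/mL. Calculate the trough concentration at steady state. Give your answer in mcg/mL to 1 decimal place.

0.5 mcg/mL

Over one 41-h interval, 41/17 ≈ 2.4118 half-lives elapse, leaving f ≈ 0.1879 of each dose.
At steady state, accumulation factor R = 1/(1 − e^(−kτ)) ≈ 1.2314.
Single-dose peak C₀ = D/Vd = 657/277 ≈ 2.372 mcg/mL.
Cmax,ss = C₀/(1 − f) ≈ 2.372/0.8121 ≈ 2.921 mcg/mL.
Steady-state trough Cmin,ss = Cmax,ss·f ≈ 2.921 × 0.1879 ≈ 0.549 mcg/mL.
Trough 0.5 mcg/mL vs MEC 1 mcg/mL: subtherapeutic.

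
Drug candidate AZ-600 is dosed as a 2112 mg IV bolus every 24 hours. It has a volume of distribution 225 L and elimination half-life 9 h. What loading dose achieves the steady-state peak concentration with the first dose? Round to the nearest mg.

f = (1/2)^(24/9) ≈ 0.157490; accumulation ratio R = 1/(1−f) ≈ 1.18693.
Loading dose to hit Cmax,ss on first dose: D_load = D_maint·R ≈ 2112 × 1.18693 ≈ 2506.80 mg.

2507 mg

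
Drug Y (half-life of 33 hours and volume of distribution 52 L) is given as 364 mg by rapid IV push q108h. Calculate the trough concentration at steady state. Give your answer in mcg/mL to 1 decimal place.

0.8 mcg/mL

Over one 108-h interval, 108/33 ≈ 3.2727 half-lives elapse, leaving f ≈ 0.1035 of each dose.
Each bolus raises the concentration by D/Vd = 364/52 ≈ 7.000 mcg/mL.
Steady-state trough Cmin,ss = C₀·f/(1−f) ≈ 7.000 × 0.1035/0.8965 ≈ 0.808 mcg/mL.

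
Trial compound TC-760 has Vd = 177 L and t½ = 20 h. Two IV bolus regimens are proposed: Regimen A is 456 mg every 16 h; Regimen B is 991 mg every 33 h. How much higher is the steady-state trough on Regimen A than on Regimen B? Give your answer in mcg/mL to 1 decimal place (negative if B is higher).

0.9 mcg/mL

Regimen A: f = (1/2)^(16/20) ≈ 0.5743; Cmin,ss = (456/177)·f/(1−f) ≈ 3.476 mcg/mL.
Regimen B: f = (1/2)^(33/20) ≈ 0.3186; Cmin,ss = (991/177)·f/(1−f) ≈ 2.618 mcg/mL.
Difference ≈ 3.476 − 2.618 ≈ 0.858 mcg/mL.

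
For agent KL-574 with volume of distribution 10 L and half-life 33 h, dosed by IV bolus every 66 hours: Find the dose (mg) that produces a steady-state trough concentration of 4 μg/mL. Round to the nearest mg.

τ/t½ = 66/33 ≈ 2, so f = (1/2)^(66/33) ≈ 0.250000.
Cmin,ss = (D/Vd)·f/(1−f), so D = Cmin,ss·Vd·(1−f)/f.
D = 4 × 10 × (1−f)/f ≈ 4 × 10 × 3.00000 ≈ 120.00 mg.

120 mg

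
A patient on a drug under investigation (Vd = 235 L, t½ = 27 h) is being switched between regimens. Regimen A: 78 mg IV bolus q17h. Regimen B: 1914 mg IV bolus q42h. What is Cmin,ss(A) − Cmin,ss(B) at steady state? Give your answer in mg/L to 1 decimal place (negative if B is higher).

Regimen A: f = (1/2)^(17/27) ≈ 0.6463; Cmin,ss = (78/235)·f/(1−f) ≈ 0.606 mg/L.
Regimen B: f = (1/2)^(42/27) ≈ 0.3402; Cmin,ss = (1914/235)·f/(1−f) ≈ 4.199 mg/L.
Difference ≈ 0.606 − 4.199 ≈ -3.593 mg/L.

-3.6 mg/L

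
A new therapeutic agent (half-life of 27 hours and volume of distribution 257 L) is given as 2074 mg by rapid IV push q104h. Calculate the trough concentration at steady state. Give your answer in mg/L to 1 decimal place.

k = ln2/t½ = ln2/27 ≈ 0.025672 h⁻¹; fraction remaining f = e^(−kτ) = e^(−0.025672×104) ≈ 0.0693.
At steady state, accumulation factor R = 1/(1 − e^(−kτ)) ≈ 1.0745.
Single-dose peak C₀ = D/Vd = 2074/257 ≈ 8.070 mg/L.
Steady-state peak Cmax,ss = C₀·R ≈ 8.070 × 1.0745 ≈ 8.671 mg/L.
One interval later, Cmin,ss = Cmax,ss·e^(−kτ) ≈ 8.671 × 0.0693 ≈ 0.601 mg/L.

0.6 mg/L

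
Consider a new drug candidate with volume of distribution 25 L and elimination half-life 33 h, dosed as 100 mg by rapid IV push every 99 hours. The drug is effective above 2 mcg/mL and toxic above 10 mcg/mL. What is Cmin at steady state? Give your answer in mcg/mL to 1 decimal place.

0.6 mcg/mL

τ = 99 h = 3 half-lives, so f = (1/2)^3 = 0.125.
At steady state, R = 1/(1 − 0.125) = 8/7.
Single-dose peak C₀ = D/Vd = 100/25 = 4 mcg/mL.
Steady-state peak Cmax,ss = C₀·R = 4 × 8/7 ≈ 4.571 mcg/mL.
Steady-state trough Cmin,ss = Cmax,ss·f ≈ 4.571 × 0.125 ≈ 0.571 mcg/mL.
Trough 0.6 mcg/mL vs MEC 2 mcg/mL: subtherapeutic.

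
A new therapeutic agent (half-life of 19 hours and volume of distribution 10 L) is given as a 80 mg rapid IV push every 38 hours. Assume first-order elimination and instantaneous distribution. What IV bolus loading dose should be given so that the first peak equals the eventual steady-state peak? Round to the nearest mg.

f = (1/2)^(38/19) ≈ 0.250000; accumulation ratio R = 1/(1−f) ≈ 1.33333.
Loading dose to hit Cmax,ss on first dose: D_load = D_maint·R ≈ 80 × 1.33333 ≈ 106.67 mg.

107 mg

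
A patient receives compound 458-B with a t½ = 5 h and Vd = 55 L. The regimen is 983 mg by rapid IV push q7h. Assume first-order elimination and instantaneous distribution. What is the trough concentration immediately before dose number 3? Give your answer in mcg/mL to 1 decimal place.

f = (1/2)^(τ/t½) = (1/2)^(7/5) ≈ 0.3789.
C₀ = D/Vd = 983/55 ≈ 17.873 mcg/mL.
Before the 3rd dose, 2 doses have been given. Superposition: Cmin = C₀·(f + f²).
≈ 17.873 × (0.3789 + 0.1436) ≈ 17.873 × 0.5225 ≈ 9.339 mcg/mL.

9.3 mcg/mL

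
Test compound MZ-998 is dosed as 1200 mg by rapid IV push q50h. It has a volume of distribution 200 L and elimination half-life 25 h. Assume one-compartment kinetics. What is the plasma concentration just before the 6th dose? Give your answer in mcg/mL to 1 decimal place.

2.0 mcg/mL

f = (1/2)^(τ/t½) = (1/2)^(50/25) ≈ 0.2500.
C₀ = D/Vd = 1200/200 ≈ 6.000 mcg/mL.
Before the 6th dose, 5 doses have been given. Superposition: Cmin = C₀·(f + f² + … + f^5).
≈ 6.000 × (0.2500 + 0.0625 + 0.0156 + 0.0039 + 0.0010) ≈ 6.000 × 0.3330 ≈ 1.998 mcg/mL.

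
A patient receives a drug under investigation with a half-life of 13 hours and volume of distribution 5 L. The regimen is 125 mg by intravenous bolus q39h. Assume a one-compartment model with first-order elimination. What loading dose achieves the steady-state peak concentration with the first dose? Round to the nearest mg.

143 mg

f = (1/2)^(39/13) ≈ 0.125000; accumulation ratio R = 1/(1−f) ≈ 1.14286.
Loading dose to hit Cmax,ss on first dose: D_load = D_maint·R ≈ 125 × 1.14286 ≈ 142.86 mg.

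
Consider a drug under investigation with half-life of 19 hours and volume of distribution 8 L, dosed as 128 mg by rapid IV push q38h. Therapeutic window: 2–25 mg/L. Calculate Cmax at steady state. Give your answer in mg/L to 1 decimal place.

21.3 mg/L

The dosing interval is 2 half-lives, so f = 2^(−2) = 0.25.
At steady state, R = 1/(1 − 0.25) = 4/3.
Single-dose peak C₀ = D/Vd = 128/8 = 16 mg/L.
Steady-state peak Cmax,ss = C₀·R = 16 × 4/3 ≈ 21.333 mg/L.
Peak 21.3 mg/L vs MTC 25 mg/L: below toxic threshold.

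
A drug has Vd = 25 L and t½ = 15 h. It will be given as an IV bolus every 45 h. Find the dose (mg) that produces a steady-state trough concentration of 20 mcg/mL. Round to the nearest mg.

τ/t½ = 45/15 ≈ 3, so f = (1/2)^(45/15) ≈ 0.125000.
Cmin,ss = (D/Vd)·f/(1−f), so D = Cmin,ss·Vd·(1−f)/f.
D = 20 × 25 × (1−f)/f ≈ 20 × 25 × 7.00000 ≈ 3500.00 mg.

3500 mg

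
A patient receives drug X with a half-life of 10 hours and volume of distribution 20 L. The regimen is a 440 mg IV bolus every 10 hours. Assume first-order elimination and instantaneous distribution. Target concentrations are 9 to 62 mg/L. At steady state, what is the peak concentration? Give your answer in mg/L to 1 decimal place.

τ = 10 h = 1 half-life, so f = (1/2)^1 = 0.5.
At steady state, R = 1/(1 − 0.5) = 2/1.
Single-dose peak C₀ = D/Vd = 440/20 = 22 mg/L.
Steady-state peak Cmax,ss = C₀·R = 22 × 2/1 ≈ 44.000 mg/L.
Peak 44.0 mg/L vs MTC 62 mg/L: below toxic threshold.

44.0 mg/L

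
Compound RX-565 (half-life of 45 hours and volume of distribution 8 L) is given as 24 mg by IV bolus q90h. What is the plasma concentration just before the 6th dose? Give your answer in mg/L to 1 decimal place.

1.0 mg/L

f = (1/2)^(τ/t½) = (1/2)^(90/45) ≈ 0.2500.
C₀ = D/Vd = 24/8 ≈ 3.000 mg/L.
Before the 6th dose, 5 doses have been given. Superposition: Cmin = C₀·(f + f² + … + f^5).
≈ 3.000 × (0.2500 + 0.0625 + 0.0156 + 0.0039 + 0.0010) ≈ 3.000 × 0.3330 ≈ 0.999 mg/L.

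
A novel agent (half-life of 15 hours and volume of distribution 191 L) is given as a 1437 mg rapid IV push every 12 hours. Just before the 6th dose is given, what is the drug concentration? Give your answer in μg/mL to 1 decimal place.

9.5 μg/mL

f = (1/2)^(τ/t½) = (1/2)^(12/15) ≈ 0.5743.
C₀ = D/Vd = 1437/191 ≈ 7.524 μg/mL.
Before the 6th dose, 5 doses have been given. Superposition: Cmin = C₀·(f + f² + … + f^5).
≈ 7.524 × (0.5743 + 0.3298 + 0.1894 + 0.1088 + 0.0625) ≈ 7.524 × 1.2648 ≈ 9.516 μg/mL.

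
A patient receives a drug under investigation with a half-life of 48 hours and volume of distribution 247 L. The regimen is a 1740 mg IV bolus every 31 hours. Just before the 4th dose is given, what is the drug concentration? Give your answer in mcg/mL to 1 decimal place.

9.2 mcg/mL

f = (1/2)^(τ/t½) = (1/2)^(31/48) ≈ 0.6391.
C₀ = D/Vd = 1740/247 ≈ 7.045 mcg/mL.
Before the 4th dose, 3 doses have been given. Superposition: Cmin = C₀·(f + f² + … + f^3).
≈ 7.045 × (0.6391 + 0.4084 + 0.2610) ≈ 7.045 × 1.3085 ≈ 9.218 mcg/mL.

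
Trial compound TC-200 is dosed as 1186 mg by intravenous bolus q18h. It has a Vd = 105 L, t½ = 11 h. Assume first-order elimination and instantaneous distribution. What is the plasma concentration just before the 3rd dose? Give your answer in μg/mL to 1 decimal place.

4.8 μg/mL

f = (1/2)^(τ/t½) = (1/2)^(18/11) ≈ 0.3217.
C₀ = D/Vd = 1186/105 ≈ 11.295 μg/mL.
Before the 3rd dose, 2 doses have been given. Superposition: Cmin = C₀·(f + f²).
≈ 11.295 × (0.3217 + 0.1035) ≈ 11.295 × 0.4252 ≈ 4.803 μg/mL.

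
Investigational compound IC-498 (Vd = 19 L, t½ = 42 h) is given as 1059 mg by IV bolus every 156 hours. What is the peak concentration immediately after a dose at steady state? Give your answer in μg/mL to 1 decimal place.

60.3 μg/mL

k = ln2/t½ = ln2/42 ≈ 0.016504 h⁻¹; fraction remaining f = e^(−kτ) = e^(−0.016504×156) ≈ 0.0762.
Accumulation ratio R = 1/(1 − f) ≈ 1/0.9238 ≈ 1.0825.
Each bolus raises the concentration by D/Vd = 1059/19 ≈ 55.737 μg/mL.
Steady-state peak Cmax,ss = C₀·R ≈ 55.737 × 1.0825 ≈ 60.335 μg/mL.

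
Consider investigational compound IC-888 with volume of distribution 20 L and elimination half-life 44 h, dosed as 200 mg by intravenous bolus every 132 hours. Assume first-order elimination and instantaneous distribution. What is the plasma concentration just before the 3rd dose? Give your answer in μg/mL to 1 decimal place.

1.4 μg/mL

f = (1/2)^(τ/t½) = (1/2)^(132/44) ≈ 0.1250.
C₀ = D/Vd = 200/20 ≈ 10.000 μg/mL.
Before the 3rd dose, 2 doses have been given. Superposition: Cmin = C₀·(f + f²).
≈ 10.000 × (0.1250 + 0.0156) ≈ 10.000 × 0.1406 ≈ 1.406 μg/mL.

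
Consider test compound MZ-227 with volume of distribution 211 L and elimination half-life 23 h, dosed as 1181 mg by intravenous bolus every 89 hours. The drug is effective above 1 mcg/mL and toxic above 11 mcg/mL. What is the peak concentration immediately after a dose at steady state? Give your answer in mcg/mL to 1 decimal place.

6.0 mcg/mL

τ/t½ = 89/23 ≈ 3.8696, so fraction remaining f = (1/2)^(89/23) ≈ 0.0684.
At steady state, accumulation factor R = 1/(1 − e^(−kτ)) ≈ 1.0734.
Single-dose peak C₀ = D/Vd = 1181/211 ≈ 5.597 mcg/mL.
Cmax,ss = C₀/(1 − f) ≈ 5.597/0.9316 ≈ 6.008 mcg/mL.
Peak 6.0 mcg/mL vs MTC 11 mcg/mL: below toxic threshold.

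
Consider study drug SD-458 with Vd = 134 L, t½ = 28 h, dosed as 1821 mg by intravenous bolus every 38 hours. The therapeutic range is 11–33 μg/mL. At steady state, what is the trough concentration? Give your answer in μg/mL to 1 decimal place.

8.7 μg/mL

τ/t½ = 38/28 ≈ 1.3571, so fraction remaining f = (1/2)^(38/28) ≈ 0.3904.
Each bolus raises the concentration by D/Vd = 1821/134 ≈ 13.590 μg/mL.
Steady-state trough Cmin,ss = C₀·f/(1−f) ≈ 13.590 × 0.3904/0.6096 ≈ 8.703 μg/mL.
Trough 8.7 μg/mL vs MEC 11 μg/mL: subtherapeutic.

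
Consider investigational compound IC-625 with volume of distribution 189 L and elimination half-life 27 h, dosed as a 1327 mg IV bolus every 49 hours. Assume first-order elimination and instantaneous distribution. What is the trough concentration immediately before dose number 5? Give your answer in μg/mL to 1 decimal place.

2.8 μg/mL

f = (1/2)^(τ/t½) = (1/2)^(49/27) ≈ 0.2842.
C₀ = D/Vd = 1327/189 ≈ 7.021 μg/mL.
Before the 5th dose, 4 doses have been given. Superposition: Cmin = C₀·(f + f² + … + f^4).
≈ 7.021 × (0.2842 + 0.0808 + 0.0230 + 0.0065) ≈ 7.021 × 0.3945 ≈ 2.770 μg/mL.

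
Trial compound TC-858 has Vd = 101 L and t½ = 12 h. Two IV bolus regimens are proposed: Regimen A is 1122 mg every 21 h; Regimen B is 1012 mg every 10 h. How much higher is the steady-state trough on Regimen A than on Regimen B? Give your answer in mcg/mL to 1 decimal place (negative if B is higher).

Regimen A: f = (1/2)^(21/12) ≈ 0.2973; Cmin,ss = (1122/101)·f/(1−f) ≈ 4.700 mcg/mL.
Regimen B: f = (1/2)^(10/12) ≈ 0.5612; Cmin,ss = (1012/101)·f/(1−f) ≈ 12.815 mcg/mL.
Difference ≈ 4.700 − 12.815 ≈ -8.115 mcg/mL.

-8.1 mcg/mL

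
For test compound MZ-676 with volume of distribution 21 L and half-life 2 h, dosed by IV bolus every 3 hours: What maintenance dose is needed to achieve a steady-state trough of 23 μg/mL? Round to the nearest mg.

τ/t½ = 3/2 ≈ 1.5, so f = (1/2)^(3/2) ≈ 0.353553.
Cmin,ss = (D/Vd)·f/(1−f), so D = Cmin,ss·Vd·(1−f)/f.
D = 23 × 21 × (1−f)/f ≈ 23 × 21 × 1.82843 ≈ 883.13 mg.

883 mg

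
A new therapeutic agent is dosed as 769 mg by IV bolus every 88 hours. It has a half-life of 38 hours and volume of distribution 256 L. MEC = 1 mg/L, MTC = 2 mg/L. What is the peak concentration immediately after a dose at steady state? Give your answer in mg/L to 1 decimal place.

3.8 mg/L

Over one 88-h interval, 88/38 ≈ 2.3158 half-lives elapse, leaving f ≈ 0.2009 of each dose.
At steady state, accumulation factor R = 1/(1 − e^(−kτ)) ≈ 1.2514.
Single-dose peak C₀ = D/Vd = 769/256 ≈ 3.004 mg/L.
Steady-state peak Cmax,ss = C₀·R ≈ 3.004 × 1.2514 ≈ 3.759 mg/L.
Peak 3.8 mg/L vs MTC 2 mg/L: exceeds toxic threshold.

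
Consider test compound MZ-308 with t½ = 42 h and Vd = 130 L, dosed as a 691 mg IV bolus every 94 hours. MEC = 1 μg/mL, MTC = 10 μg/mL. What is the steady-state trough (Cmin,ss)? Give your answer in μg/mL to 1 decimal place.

k = ln2/t½ = ln2/42 ≈ 0.016504 h⁻¹; fraction remaining f = e^(−kτ) = e^(−0.016504×94) ≈ 0.2120.
Single-dose peak C₀ = D/Vd = 691/130 ≈ 5.315 μg/mL.
Steady-state trough Cmin,ss = C₀·f/(1−f) ≈ 5.315 × 0.2120/0.7880 ≈ 1.430 μg/mL.
Trough 1.4 μg/mL vs MEC 1 μg/mL: adequate.

1.4 μg/mL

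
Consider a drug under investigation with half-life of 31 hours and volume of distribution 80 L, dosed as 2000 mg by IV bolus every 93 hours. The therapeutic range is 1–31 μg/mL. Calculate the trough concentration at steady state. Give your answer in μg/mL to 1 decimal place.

3.6 μg/mL

The dosing interval is 3 half-lives, so f = 2^(−3) = 0.125.
At steady state, R = 1/(1 − 0.125) = 8/7.
Single-dose peak C₀ = D/Vd = 2000/80 = 25 μg/mL.
Steady-state peak Cmax,ss = C₀·R = 25 × 8/7 ≈ 28.571 μg/mL.
Steady-state trough Cmin,ss = Cmax,ss·f ≈ 28.571 × 0.125 ≈ 3.571 μg/mL.
Trough 3.6 μg/mL vs MEC 1 μg/mL: adequate.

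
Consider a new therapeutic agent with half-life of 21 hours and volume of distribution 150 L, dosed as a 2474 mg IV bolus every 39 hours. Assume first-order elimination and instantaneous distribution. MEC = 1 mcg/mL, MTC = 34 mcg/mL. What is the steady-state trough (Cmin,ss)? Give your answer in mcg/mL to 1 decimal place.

6.3 mcg/mL

k = ln2/t½ = ln2/21 ≈ 0.033007 h⁻¹; fraction remaining f = e^(−kτ) = e^(−0.033007×39) ≈ 0.2760.
At steady state, accumulation factor R = 1/(1 − e^(−kτ)) ≈ 1.3812.
Single-dose peak C₀ = D/Vd = 2474/150 ≈ 16.493 mcg/mL.
Cmax,ss = C₀/(1 − f) ≈ 16.493/0.7240 ≈ 22.780 mcg/mL.
Steady-state trough Cmin,ss = Cmax,ss·f ≈ 22.780 × 0.2760 ≈ 6.287 mcg/mL.
Trough 6.3 mcg/mL vs MEC 1 mcg/mL: adequate.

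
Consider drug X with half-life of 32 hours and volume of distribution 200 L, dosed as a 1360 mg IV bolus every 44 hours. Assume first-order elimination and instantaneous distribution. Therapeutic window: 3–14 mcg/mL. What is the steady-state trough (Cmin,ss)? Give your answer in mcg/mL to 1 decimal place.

4.3 mcg/mL

k = ln2/t½ = ln2/32 ≈ 0.021661 h⁻¹; fraction remaining f = e^(−kτ) = e^(−0.021661×44) ≈ 0.3856.
Accumulation ratio R = 1/(1 − f) ≈ 1/0.6144 ≈ 1.6276.
Single-dose peak C₀ = D/Vd = 1360/200 ≈ 6.800 mcg/mL.
Steady-state peak Cmax,ss = C₀·R ≈ 6.800 × 1.6276 ≈ 11.068 mcg/mL.
Steady-state trough Cmin,ss = Cmax,ss·f ≈ 11.068 × 0.3856 ≈ 4.268 mcg/mL.
Trough 4.3 mcg/mL vs MEC 3 mcg/mL: adequate.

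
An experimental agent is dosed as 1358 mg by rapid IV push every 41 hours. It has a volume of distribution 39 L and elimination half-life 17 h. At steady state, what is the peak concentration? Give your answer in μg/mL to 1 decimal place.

Over one 41-h interval, 41/17 ≈ 2.4118 half-lives elapse, leaving f ≈ 0.1879 of each dose.
Accumulation ratio R = 1/(1 − f) ≈ 1/0.8121 ≈ 1.2314.
Each bolus raises the concentration by D/Vd = 1358/39 ≈ 34.821 μg/mL.
Steady-state peak Cmax,ss = C₀·R ≈ 34.821 × 1.2314 ≈ 42.879 μg/mL.

42.9 μg/mL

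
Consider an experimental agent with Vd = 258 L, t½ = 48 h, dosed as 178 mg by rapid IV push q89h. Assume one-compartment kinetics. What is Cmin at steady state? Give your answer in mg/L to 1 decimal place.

τ/t½ = 89/48 ≈ 1.8542, so fraction remaining f = (1/2)^(89/48) ≈ 0.2766.
Accumulation ratio R = 1/(1 − f) ≈ 1/0.7234 ≈ 1.3824.
Single-dose peak C₀ = D/Vd = 178/258 ≈ 0.690 mg/L.
Steady-state peak Cmax,ss = C₀·R ≈ 0.690 × 1.3824 ≈ 0.954 mg/L.
Steady-state trough Cmin,ss = Cmax,ss·f ≈ 0.954 × 0.2766 ≈ 0.264 mg/L.

0.3 mg/L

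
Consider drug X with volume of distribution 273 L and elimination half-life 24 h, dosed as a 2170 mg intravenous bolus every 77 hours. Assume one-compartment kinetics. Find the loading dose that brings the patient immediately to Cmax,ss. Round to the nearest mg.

f = (1/2)^(77/24) ≈ 0.108192; accumulation ratio R = 1/(1−f) ≈ 1.12132.
Loading dose to hit Cmax,ss on first dose: D_load = D_maint·R ≈ 2170 × 1.12132 ≈ 2433.26 mg.

2433 mg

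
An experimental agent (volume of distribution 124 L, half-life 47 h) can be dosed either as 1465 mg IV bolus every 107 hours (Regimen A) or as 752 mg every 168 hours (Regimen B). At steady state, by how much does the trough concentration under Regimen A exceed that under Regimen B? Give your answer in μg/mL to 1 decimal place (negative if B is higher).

2.5 μg/mL

Regimen A: f = (1/2)^(107/47) ≈ 0.2064; Cmin,ss = (1465/124)·f/(1−f) ≈ 3.073 μg/mL.
Regimen B: f = (1/2)^(168/47) ≈ 0.0839; Cmin,ss = (752/124)·f/(1−f) ≈ 0.555 μg/mL.
Difference ≈ 3.073 − 0.555 ≈ 2.518 μg/mL.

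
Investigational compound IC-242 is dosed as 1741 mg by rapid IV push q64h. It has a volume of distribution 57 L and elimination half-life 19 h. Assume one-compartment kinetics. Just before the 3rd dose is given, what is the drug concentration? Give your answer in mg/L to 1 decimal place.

f = (1/2)^(τ/t½) = (1/2)^(64/19) ≈ 0.0968.
C₀ = D/Vd = 1741/57 ≈ 30.544 mg/L.
Before the 3rd dose, 2 doses have been given. Superposition: Cmin = C₀·(f + f²).
≈ 30.544 × (0.0968 + 0.0094) ≈ 30.544 × 0.1062 ≈ 3.244 mg/L.

3.2 mg/L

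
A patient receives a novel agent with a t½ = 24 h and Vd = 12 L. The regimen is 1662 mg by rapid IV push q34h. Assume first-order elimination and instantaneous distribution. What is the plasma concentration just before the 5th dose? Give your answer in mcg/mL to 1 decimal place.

81.3 mcg/mL

f = (1/2)^(τ/t½) = (1/2)^(34/24) ≈ 0.3746.
C₀ = D/Vd = 1662/12 ≈ 138.500 mcg/mL.
Before the 5th dose, 4 doses have been given. Superposition: Cmin = C₀·(f + f² + … + f^4).
≈ 138.500 × (0.3746 + 0.1403 + 0.0526 + 0.0197) ≈ 138.500 × 0.5872 ≈ 81.327 mcg/mL.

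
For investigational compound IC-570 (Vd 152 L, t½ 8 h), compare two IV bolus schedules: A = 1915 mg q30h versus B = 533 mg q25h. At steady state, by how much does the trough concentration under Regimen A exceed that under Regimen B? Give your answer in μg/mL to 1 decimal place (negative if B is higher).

Regimen A: f = (1/2)^(30/8) ≈ 0.0743; Cmin,ss = (1915/152)·f/(1−f) ≈ 1.011 μg/mL.
Regimen B: f = (1/2)^(25/8) ≈ 0.1146; Cmin,ss = (533/152)·f/(1−f) ≈ 0.454 μg/mL.
Difference ≈ 1.011 − 0.454 ≈ 0.557 μg/mL.

0.6 μg/mL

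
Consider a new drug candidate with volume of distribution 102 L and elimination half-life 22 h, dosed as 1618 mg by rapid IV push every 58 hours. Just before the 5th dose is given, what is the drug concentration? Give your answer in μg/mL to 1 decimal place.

f = (1/2)^(τ/t½) = (1/2)^(58/22) ≈ 0.1608.
C₀ = D/Vd = 1618/102 ≈ 15.863 μg/mL.
Before the 5th dose, 4 doses have been given. Superposition: Cmin = C₀·(f + f² + … + f^4).
≈ 15.863 × (0.1608 + 0.0259 + 0.0042 + 0.0007) ≈ 15.863 × 0.1916 ≈ 3.039 μg/mL.

3.0 μg/mL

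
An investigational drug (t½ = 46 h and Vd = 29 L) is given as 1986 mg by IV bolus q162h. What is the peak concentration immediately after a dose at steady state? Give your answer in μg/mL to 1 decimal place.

75.0 μg/mL

k = ln2/t½ = ln2/46 ≈ 0.015068 h⁻¹; fraction remaining f = e^(−kτ) = e^(−0.015068×162) ≈ 0.0871.
At steady state, accumulation factor R = 1/(1 − e^(−kτ)) ≈ 1.0954.
Each bolus raises the concentration by D/Vd = 1986/29 ≈ 68.483 μg/mL.
Steady-state peak Cmax,ss = C₀·R ≈ 68.483 × 1.0954 ≈ 75.016 μg/mL.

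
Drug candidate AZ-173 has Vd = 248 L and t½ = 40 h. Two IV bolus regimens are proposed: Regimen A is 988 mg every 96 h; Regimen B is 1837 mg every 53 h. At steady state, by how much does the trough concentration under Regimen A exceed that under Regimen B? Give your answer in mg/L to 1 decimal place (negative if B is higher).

Regimen A: f = (1/2)^(96/40) ≈ 0.1895; Cmin,ss = (988/248)·f/(1−f) ≈ 0.931 mg/L.
Regimen B: f = (1/2)^(53/40) ≈ 0.3991; Cmin,ss = (1837/248)·f/(1−f) ≈ 4.920 mg/L.
Difference ≈ 0.931 − 4.920 ≈ -3.989 mg/L.

-4.0 mg/L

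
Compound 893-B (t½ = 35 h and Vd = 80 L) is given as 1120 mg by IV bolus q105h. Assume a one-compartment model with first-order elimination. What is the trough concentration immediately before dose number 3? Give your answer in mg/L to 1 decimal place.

2.0 mg/L

f = (1/2)^(τ/t½) = (1/2)^(105/35) ≈ 0.1250.
C₀ = D/Vd = 1120/80 ≈ 14.000 mg/L.
Before the 3rd dose, 2 doses have been given. Superposition: Cmin = C₀·(f + f²).
≈ 14.000 × (0.1250 + 0.0156) ≈ 14.000 × 0.1406 ≈ 1.968 mg/L.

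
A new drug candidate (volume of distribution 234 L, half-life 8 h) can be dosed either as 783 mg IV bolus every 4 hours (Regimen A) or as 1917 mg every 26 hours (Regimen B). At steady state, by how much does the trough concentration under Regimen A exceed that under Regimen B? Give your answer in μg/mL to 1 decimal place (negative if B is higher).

Regimen A: f = (1/2)^(4/8) ≈ 0.7071; Cmin,ss = (783/234)·f/(1−f) ≈ 8.078 μg/mL.
Regimen B: f = (1/2)^(26/8) ≈ 0.1051; Cmin,ss = (1917/234)·f/(1−f) ≈ 0.962 μg/mL.
Difference ≈ 8.078 − 0.962 ≈ 7.116 μg/mL.

7.1 μg/mL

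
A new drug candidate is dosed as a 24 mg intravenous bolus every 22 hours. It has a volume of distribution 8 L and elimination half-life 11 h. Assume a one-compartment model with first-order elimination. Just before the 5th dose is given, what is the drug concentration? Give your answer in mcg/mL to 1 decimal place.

f = (1/2)^(τ/t½) = (1/2)^(22/11) ≈ 0.2500.
C₀ = D/Vd = 24/8 ≈ 3.000 mcg/mL.
Before the 5th dose, 4 doses have been given. Superposition: Cmin = C₀·(f + f² + … + f^4).
≈ 3.000 × (0.2500 + 0.0625 + 0.0156 + 0.0039) ≈ 3.000 × 0.3320 ≈ 0.996 mcg/mL.

1.0 mcg/mL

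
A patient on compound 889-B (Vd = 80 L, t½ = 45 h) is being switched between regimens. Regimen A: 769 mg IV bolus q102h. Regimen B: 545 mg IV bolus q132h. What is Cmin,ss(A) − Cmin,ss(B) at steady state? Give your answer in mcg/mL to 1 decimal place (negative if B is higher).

1.5 mcg/mL

Regimen A: f = (1/2)^(102/45) ≈ 0.2078; Cmin,ss = (769/80)·f/(1−f) ≈ 2.521 mcg/mL.
Regimen B: f = (1/2)^(132/45) ≈ 0.1309; Cmin,ss = (545/80)·f/(1−f) ≈ 1.026 mcg/mL.
Difference ≈ 2.521 − 1.026 ≈ 1.495 mcg/mL.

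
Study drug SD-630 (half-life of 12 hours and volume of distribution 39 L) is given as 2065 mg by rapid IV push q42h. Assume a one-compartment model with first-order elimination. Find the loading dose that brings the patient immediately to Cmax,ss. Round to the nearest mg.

2265 mg

f = (1/2)^(42/12) ≈ 0.088388; accumulation ratio R = 1/(1−f) ≈ 1.09696.
Loading dose to hit Cmax,ss on first dose: D_load = D_maint·R ≈ 2065 × 1.09696 ≈ 2265.22 mg.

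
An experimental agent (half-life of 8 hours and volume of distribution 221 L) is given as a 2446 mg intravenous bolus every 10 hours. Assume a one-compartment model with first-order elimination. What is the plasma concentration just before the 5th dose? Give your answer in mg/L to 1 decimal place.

7.8 mg/L

f = (1/2)^(τ/t½) = (1/2)^(10/8) ≈ 0.4204.
C₀ = D/Vd = 2446/221 ≈ 11.068 mg/L.
Before the 5th dose, 4 doses have been given. Superposition: Cmin = C₀·(f + f² + … + f^4).
≈ 11.068 × (0.4204 + 0.1767 + 0.0743 + 0.0312) ≈ 11.068 × 0.7026 ≈ 7.776 mg/L.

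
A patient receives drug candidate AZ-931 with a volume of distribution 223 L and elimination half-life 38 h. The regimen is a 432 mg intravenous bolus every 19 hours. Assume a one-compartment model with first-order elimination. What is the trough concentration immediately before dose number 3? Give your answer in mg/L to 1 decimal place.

2.3 mg/L

f = (1/2)^(τ/t½) = (1/2)^(19/38) ≈ 0.7071.
C₀ = D/Vd = 432/223 ≈ 1.937 mg/L.
Before the 3rd dose, 2 doses have been given. Superposition: Cmin = C₀·(f + f²).
≈ 1.937 × (0.7071 + 0.5000) ≈ 1.937 × 1.2071 ≈ 2.338 mg/L.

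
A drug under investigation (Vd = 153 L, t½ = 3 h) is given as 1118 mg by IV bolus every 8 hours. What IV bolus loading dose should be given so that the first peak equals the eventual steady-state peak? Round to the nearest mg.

f = (1/2)^(8/3) ≈ 0.157490; accumulation ratio R = 1/(1−f) ≈ 1.18693.
Loading dose to hit Cmax,ss on first dose: D_load = D_maint·R ≈ 1118 × 1.18693 ≈ 1326.99 mg.

1327 mg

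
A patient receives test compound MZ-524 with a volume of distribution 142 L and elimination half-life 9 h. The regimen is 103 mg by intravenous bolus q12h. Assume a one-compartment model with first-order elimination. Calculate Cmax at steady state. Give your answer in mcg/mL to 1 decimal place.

Over one 12-h interval, 12/9 ≈ 1.3333 half-lives elapse, leaving f ≈ 0.3969 of each dose.
Accumulation ratio R = 1/(1 − f) ≈ 1/0.6031 ≈ 1.6581.
Single-dose peak C₀ = D/Vd = 103/142 ≈ 0.725 mcg/mL.
Steady-state peak Cmax,ss = C₀·R ≈ 0.725 × 1.6581 ≈ 1.202 mcg/mL.

1.2 mcg/mL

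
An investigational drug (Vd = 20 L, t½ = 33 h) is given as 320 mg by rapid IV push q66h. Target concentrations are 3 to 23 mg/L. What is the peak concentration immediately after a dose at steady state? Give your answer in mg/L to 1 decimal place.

21.3 mg/L

The dosing interval is 2 half-lives, so f = 2^(−2) = 0.25.
At steady state, R = 1/(1 − 0.25) = 4/3.
Single-dose peak C₀ = D/Vd = 320/20 = 16 mg/L.
Steady-state peak Cmax,ss = C₀·R = 16 × 4/3 ≈ 21.333 mg/L.
Peak 21.3 mg/L vs MTC 23 mg/L: below toxic threshold.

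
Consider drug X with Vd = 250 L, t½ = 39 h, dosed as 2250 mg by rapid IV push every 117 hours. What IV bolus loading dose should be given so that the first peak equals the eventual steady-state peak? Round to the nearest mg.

f = (1/2)^(117/39) ≈ 0.125000; accumulation ratio R = 1/(1−f) ≈ 1.14286.
Loading dose to hit Cmax,ss on first dose: D_load = D_maint·R ≈ 2250 × 1.14286 ≈ 2571.43 mg.

2571 mg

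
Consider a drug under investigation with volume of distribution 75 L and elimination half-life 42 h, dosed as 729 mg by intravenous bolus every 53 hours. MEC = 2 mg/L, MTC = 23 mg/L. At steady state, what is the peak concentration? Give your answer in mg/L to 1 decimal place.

16.7 mg/L

k = ln2/t½ = ln2/42 ≈ 0.016504 h⁻¹; fraction remaining f = e^(−kτ) = e^(−0.016504×53) ≈ 0.4170.
Accumulation ratio R = 1/(1 − f) ≈ 1/0.5830 ≈ 1.7153.
Each bolus raises the concentration by D/Vd = 729/75 ≈ 9.720 mg/L.
Cmax,ss = C₀/(1 − f) ≈ 9.720/0.5830 ≈ 16.672 mg/L.
Peak 16.7 mg/L vs MTC 23 mg/L: below toxic threshold.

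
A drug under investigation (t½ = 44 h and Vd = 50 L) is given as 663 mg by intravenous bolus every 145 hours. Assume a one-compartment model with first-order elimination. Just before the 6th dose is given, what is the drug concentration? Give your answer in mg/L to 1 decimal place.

1.5 mg/L

f = (1/2)^(τ/t½) = (1/2)^(145/44) ≈ 0.1019.
C₀ = D/Vd = 663/50 ≈ 13.260 mg/L.
Before the 6th dose, 5 doses have been given. Superposition: Cmin = C₀·(f + f² + … + f^5).
≈ 13.260 × (0.1019 + 0.0104 + 0.0011 + 0.0001 + 0.0000) ≈ 13.260 × 0.1135 ≈ 1.505 mg/L.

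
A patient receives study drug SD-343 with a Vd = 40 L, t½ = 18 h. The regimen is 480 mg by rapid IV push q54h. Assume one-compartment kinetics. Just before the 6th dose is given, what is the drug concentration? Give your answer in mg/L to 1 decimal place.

f = (1/2)^(τ/t½) = (1/2)^(54/18) ≈ 0.1250.
C₀ = D/Vd = 480/40 ≈ 12.000 mg/L.
Before the 6th dose, 5 doses have been given. Superposition: Cmin = C₀·(f + f² + … + f^5).
≈ 12.000 × (0.1250 + 0.0156 + 0.0020 + 0.0002 + 0.0000) ≈ 12.000 × 0.1428 ≈ 1.714 mg/L.

1.7 mg/L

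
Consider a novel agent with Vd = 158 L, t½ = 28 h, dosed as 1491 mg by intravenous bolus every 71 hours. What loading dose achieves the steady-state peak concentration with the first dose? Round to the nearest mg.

f = (1/2)^(71/28) ≈ 0.172454; accumulation ratio R = 1/(1−f) ≈ 1.20839.
Loading dose to hit Cmax,ss on first dose: D_load = D_maint·R ≈ 1491 × 1.20839 ≈ 1801.71 mg.

1802 mg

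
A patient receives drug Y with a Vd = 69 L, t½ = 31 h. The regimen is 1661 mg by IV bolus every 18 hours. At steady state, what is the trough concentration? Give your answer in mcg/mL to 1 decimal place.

48.6 mcg/mL

τ/t½ = 18/31 ≈ 0.58065, so fraction remaining f = (1/2)^(18/31) ≈ 0.6687.
Each bolus raises the concentration by D/Vd = 1661/69 ≈ 24.072 mcg/mL.
Steady-state trough Cmin,ss = C₀·f/(1−f) ≈ 24.072 × 0.6687/0.3313 ≈ 48.587 mcg/mL.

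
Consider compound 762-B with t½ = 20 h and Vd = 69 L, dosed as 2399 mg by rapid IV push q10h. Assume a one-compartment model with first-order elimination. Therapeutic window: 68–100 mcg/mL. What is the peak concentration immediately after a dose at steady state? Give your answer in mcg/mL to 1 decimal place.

k = ln2/t½ = ln2/20 ≈ 0.034657 h⁻¹; fraction remaining f = e^(−kτ) = e^(−0.034657×10) ≈ 0.7071.
At steady state, accumulation factor R = 1/(1 − e^(−kτ)) ≈ 3.4141.
Single-dose peak C₀ = D/Vd = 2399/69 ≈ 34.768 mcg/mL.
Steady-state peak Cmax,ss = C₀·R ≈ 34.768 × 3.4141 ≈ 118.701 mcg/mL.
Peak 118.7 mcg/mL vs MTC 100 mcg/mL: exceeds toxic threshold.

118.7 mcg/mL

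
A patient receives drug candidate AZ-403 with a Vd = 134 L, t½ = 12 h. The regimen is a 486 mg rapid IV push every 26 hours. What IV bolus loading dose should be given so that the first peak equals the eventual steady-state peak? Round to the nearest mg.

625 mg

f = (1/2)^(26/12) ≈ 0.222725; accumulation ratio R = 1/(1−f) ≈ 1.28655.
Loading dose to hit Cmax,ss on first dose: D_load = D_maint·R ≈ 486 × 1.28655 ≈ 625.26 mg.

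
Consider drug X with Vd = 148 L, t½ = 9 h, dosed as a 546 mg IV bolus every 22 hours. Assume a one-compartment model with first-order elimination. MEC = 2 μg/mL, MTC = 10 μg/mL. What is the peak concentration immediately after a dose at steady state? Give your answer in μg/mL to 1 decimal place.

k = ln2/t½ = ln2/9 ≈ 0.077016 h⁻¹; fraction remaining f = e^(−kτ) = e^(−0.077016×22) ≈ 0.1837.
Accumulation ratio R = 1/(1 − f) ≈ 1/0.8163 ≈ 1.2250.
Single-dose peak C₀ = D/Vd = 546/148 ≈ 3.689 μg/mL.
Steady-state peak Cmax,ss = C₀·R ≈ 3.689 × 1.2250 ≈ 4.519 μg/mL.
Peak 4.5 μg/mL vs MTC 10 μg/mL: below toxic threshold.

4.5 μg/mL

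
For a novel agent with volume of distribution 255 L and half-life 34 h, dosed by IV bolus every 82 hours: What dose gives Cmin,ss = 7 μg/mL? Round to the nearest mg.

7713 mg

τ/t½ = 82/34 ≈ 2.4118, so f = (1/2)^(82/34) ≈ 0.187926.
Cmin,ss = (D/Vd)·f/(1−f), so D = Cmin,ss·Vd·(1−f)/f.
D = 7 × 255 × (1−f)/f ≈ 7 × 255 × 4.32124 ≈ 7713.41 mg.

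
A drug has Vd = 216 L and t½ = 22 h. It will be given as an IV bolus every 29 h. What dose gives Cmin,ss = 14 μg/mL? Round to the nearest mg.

4516 mg

τ/t½ = 29/22 ≈ 1.3182, so f = (1/2)^(29/22) ≈ 0.401040.
Cmin,ss = (D/Vd)·f/(1−f), so D = Cmin,ss·Vd·(1−f)/f.
D = 14 × 216 × (1−f)/f ≈ 14 × 216 × 1.49352 ≈ 4516.40 mg.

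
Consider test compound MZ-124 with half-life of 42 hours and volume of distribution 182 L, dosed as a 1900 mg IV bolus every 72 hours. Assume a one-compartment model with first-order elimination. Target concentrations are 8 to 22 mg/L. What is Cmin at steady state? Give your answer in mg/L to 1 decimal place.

4.6 mg/L

Over one 72-h interval, 72/42 ≈ 1.7143 half-lives elapse, leaving f ≈ 0.3048 of each dose.
Each bolus raises the concentration by D/Vd = 1900/182 ≈ 10.440 mg/L.
Steady-state trough Cmin,ss = C₀·f/(1−f) ≈ 10.440 × 0.3048/0.6952 ≈ 4.577 mg/L.
Trough 4.6 mg/L vs MEC 8 mg/L: subtherapeutic.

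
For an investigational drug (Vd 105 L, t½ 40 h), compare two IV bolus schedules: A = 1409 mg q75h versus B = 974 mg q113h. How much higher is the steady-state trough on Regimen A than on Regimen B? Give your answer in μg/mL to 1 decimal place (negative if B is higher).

Regimen A: f = (1/2)^(75/40) ≈ 0.2726; Cmin,ss = (1409/105)·f/(1−f) ≈ 5.029 μg/mL.
Regimen B: f = (1/2)^(113/40) ≈ 0.1411; Cmin,ss = (974/105)·f/(1−f) ≈ 1.524 μg/mL.
Difference ≈ 5.029 − 1.524 ≈ 3.505 μg/mL.

3.5 μg/mL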